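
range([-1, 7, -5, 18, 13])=23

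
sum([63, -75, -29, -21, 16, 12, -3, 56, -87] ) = 63 + (-75) + (-29) + (-21) + 16 + 12 + (-3) + 56 + (-87)
= -68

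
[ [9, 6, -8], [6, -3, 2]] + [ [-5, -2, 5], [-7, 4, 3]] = [[4, 4, -3], [-1, 1, 5]]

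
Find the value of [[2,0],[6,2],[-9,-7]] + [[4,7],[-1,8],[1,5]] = [[6, 7], [5, 10], [-8, -2]]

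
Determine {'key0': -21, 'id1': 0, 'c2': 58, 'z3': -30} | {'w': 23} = {'key0': -21, 'id1': 0, 'c2': 58, 'z3': -30, 'w': 23}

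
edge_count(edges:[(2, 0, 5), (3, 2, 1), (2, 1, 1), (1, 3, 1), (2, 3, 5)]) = 5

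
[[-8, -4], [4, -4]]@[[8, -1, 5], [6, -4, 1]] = C[0][0] = (-8)*(8) + (-4)*(6) = -88
C[0][1] = (-8)*(-1) + (-4)*(-4) = 24
C[0][2] = (-8)*(5) + (-4)*(1) = -44
C[1][0] = (4)*(8) + (-4)*(6) = 8
C[1][1] = (4)*(-1) + (-4)*(-4) = 12
C[1][2] = (4)*(5) + (-4)*(1) = 16
= [[-88, 24, -44], [8, 12, 16]]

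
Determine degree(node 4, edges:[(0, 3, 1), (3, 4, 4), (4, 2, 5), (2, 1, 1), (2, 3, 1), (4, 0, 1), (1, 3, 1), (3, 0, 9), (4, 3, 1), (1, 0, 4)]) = incident: (3,4), (4,2), (4,0), (4,3)
= 4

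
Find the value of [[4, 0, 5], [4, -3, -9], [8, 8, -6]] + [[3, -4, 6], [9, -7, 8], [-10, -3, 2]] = [[7, -4, 11], [13, -10, -1], [-2, 5, -4]]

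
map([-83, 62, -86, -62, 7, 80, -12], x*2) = -83*2=-166, 62*2=124, -86*2=-172, -62*2=-124, 7*2=14, 80*2=160, -12*2=-24
= [-166, 124, -172, -124, 14, 160, -24]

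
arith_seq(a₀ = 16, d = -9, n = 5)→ a_0 = 16 + 0*-9 = 16
a_1 = 16 + 1*-9 = 7
a_2 = 16 + 2*-9 = -2
...
= [16, 7, -2, -11, -20]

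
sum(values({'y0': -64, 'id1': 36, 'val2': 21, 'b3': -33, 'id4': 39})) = -1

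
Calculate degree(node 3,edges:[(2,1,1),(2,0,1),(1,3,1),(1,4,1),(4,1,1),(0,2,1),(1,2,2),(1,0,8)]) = 1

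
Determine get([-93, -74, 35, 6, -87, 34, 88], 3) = 6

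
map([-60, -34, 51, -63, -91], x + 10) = [-50, -24, 61, -53, -81]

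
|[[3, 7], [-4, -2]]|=(3)*(-2) - (7)*(-4)
= 22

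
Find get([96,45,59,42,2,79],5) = 79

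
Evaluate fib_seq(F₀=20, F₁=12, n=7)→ F_2 = F_1 + F_0 = 32
F_3 = F_2 + F_1 = 44
F_4 = F_3 + F_2 = 76
...
= [20, 12, 32, 44, 76, 120, 196]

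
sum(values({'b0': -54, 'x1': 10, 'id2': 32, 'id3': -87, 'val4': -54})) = -153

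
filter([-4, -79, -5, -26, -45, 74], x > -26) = keep x where x > -26: -4✓, -79✗, -5✓, -26✗, -45✗, 74✓
= [-4, -5, 74]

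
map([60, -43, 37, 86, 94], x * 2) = 60*2=120, -43*2=-86, 37*2=74, 86*2=172, 94*2=188
= [120, -86, 74, 172, 188]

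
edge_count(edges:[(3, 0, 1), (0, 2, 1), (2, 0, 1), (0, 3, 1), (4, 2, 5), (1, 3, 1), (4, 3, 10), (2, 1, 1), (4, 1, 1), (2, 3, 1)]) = 10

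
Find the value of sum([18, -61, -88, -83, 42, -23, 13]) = 18 + (-61) + (-88) + (-83) + 42 + (-23) + 13
= -182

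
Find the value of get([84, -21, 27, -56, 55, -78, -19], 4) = 55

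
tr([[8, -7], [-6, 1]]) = diagonal: 8 + 1
= 9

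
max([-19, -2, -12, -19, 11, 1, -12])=11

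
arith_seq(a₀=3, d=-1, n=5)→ [3, 2, 1, 0, -1]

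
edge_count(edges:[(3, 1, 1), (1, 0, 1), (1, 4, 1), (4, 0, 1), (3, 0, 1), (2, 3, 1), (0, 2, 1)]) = 7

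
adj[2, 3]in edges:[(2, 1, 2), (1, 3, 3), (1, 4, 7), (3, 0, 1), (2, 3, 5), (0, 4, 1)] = 5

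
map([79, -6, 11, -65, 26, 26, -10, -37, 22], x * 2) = 79*2=158, -6*2=-12, 11*2=22, -65*2=-130, 26*2=52, 26*2=52, -10*2=-20, -37*2=-74, 22*2=44
= [158, -12, 22, -130, 52, 52, -20, -74, 44]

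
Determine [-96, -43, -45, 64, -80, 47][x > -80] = keep x where x > -80: -96✗, -43✓, -45✓, 64✓, -80✗, 47✓
= [-43, -45, 64, 47]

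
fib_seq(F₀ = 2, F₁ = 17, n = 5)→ F_2 = F_1 + F_0 = 19
F_3 = F_2 + F_1 = 36
F_4 = F_3 + F_2 = 55
= [2, 17, 19, 36, 55]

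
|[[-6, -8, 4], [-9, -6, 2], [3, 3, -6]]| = (1)*(-6)*det([[-6, 2], [3, -6]]) + (-1)*(-8)*det([[-9, 2], [3, -6]]) + (1)*(4)*det([[-9, -6], [3, 3]])
= -180 + 384 + -36
= 168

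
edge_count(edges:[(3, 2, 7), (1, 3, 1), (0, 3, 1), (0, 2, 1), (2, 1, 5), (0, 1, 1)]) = 6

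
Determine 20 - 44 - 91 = -115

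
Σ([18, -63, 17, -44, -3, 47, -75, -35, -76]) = 18 + (-63) + 17 + (-44) + (-3) + 47 + (-75) + (-35) + (-76)
= -214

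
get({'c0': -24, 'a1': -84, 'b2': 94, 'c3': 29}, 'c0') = -24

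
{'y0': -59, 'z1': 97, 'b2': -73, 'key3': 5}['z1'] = 97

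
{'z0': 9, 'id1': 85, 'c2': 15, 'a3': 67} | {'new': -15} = {'z0': 9, 'id1': 85, 'c2': 15, 'a3': 67, 'new': -15}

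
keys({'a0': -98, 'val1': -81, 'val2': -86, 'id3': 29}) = ['a0', 'val1', 'val2', 'id3']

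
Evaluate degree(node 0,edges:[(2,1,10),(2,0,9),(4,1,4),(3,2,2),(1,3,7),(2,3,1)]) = 1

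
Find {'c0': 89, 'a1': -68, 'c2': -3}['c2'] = -3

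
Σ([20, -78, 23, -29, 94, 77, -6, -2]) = 20 + (-78) + 23 + (-29) + 94 + 77 + (-6) + (-2)
= 99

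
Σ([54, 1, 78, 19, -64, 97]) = 185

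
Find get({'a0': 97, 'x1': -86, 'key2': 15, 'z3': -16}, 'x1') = -86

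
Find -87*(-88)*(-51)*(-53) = 20694168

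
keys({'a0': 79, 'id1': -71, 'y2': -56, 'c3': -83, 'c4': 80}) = ['a0', 'id1', 'y2', 'c3', 'c4']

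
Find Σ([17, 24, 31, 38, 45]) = 155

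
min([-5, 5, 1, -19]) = -19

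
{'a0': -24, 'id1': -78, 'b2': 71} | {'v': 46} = {'a0': -24, 'id1': -78, 'b2': 71, 'v': 46}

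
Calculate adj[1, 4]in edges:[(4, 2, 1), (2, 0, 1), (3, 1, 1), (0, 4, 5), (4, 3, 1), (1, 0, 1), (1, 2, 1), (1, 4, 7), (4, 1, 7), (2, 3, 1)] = 7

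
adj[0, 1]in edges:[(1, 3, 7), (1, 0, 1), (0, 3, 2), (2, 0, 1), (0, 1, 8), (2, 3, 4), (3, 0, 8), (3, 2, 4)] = 8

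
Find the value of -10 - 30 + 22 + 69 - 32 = 19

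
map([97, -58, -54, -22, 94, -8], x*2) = [194, -116, -108, -44, 188, -16]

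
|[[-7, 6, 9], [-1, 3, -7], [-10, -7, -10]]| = 1246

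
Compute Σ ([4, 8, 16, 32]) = 4 + 8 + 16 + 32
= 60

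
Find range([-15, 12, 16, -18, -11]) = 34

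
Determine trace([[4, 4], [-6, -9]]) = -5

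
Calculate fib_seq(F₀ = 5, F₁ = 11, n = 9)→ F_2 = F_1 + F_0 = 16
F_3 = F_2 + F_1 = 27
F_4 = F_3 + F_2 = 43
...
= [5, 11, 16, 27, 43, 70, 113, 183, 296]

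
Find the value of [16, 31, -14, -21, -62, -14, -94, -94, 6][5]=-14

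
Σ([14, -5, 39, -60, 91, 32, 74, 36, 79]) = 300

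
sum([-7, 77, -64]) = 6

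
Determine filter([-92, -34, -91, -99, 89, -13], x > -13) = [89]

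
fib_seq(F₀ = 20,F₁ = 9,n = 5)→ F_2 = F_1 + F_0 = 29
F_3 = F_2 + F_1 = 38
F_4 = F_3 + F_2 = 67
= [20, 9, 29, 38, 67]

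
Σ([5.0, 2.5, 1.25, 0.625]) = 5.0 + 2.5 + 1.25 + 0.625
= 9.375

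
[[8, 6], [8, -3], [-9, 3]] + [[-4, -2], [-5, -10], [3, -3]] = [[4, 4], [3, -13], [-6, 0]]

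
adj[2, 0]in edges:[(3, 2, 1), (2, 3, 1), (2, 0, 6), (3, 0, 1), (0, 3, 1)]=6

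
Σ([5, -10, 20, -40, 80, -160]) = -105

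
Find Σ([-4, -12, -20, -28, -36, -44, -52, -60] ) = (-4) + (-12) + (-20) + (-28) + (-36) + (-44) + (-52) + (-60)
= -256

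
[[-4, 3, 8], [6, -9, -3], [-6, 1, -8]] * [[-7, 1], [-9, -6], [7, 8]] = C[0][0] = (-4)*(-7) + (3)*(-9) + (8)*(7) = 57
C[0][1] = (-4)*(1) + (3)*(-6) + (8)*(8) = 42
C[1][0] = (6)*(-7) + (-9)*(-9) + (-3)*(7) = 18
C[1][1] = (6)*(1) + (-9)*(-6) + (-3)*(8) = 36
C[2][0] = (-6)*(-7) + (1)*(-9) + (-8)*(7) = -23
C[2][1] = (-6)*(1) + (1)*(-6) + (-8)*(8) = -76
= [[57, 42], [18, 36], [-23, -76]]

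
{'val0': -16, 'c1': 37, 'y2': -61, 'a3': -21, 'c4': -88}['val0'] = -16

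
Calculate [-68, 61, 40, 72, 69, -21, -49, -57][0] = -68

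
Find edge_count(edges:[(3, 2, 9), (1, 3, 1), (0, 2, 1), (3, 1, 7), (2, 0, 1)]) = 5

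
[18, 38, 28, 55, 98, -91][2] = 28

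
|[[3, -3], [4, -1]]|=9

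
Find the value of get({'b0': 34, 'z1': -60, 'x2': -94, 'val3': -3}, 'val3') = -3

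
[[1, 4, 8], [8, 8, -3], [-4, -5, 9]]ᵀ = [[1, 8, -4], [4, 8, -5], [8, -3, 9]]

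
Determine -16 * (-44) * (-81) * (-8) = 456192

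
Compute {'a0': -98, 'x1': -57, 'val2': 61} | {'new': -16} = {'a0': -98, 'x1': -57, 'val2': 61, 'new': -16}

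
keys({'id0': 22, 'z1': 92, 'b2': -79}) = ['id0', 'z1', 'b2']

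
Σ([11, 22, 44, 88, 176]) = 11 + 22 + 44 + 88 + 176
= 341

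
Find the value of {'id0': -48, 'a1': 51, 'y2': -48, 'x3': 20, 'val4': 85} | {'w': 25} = {'id0': -48, 'a1': 51, 'y2': -48, 'x3': 20, 'val4': 85, 'w': 25}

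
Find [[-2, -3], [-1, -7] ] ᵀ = [[-2, -1], [-3, -7]]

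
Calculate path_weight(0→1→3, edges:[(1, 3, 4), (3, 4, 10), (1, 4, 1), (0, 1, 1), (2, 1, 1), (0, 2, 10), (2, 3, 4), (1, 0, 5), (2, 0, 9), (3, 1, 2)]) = 5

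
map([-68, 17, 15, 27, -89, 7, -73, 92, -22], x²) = (-68)²=4624, (17)²=289, (15)²=225, (27)²=729, (-89)²=7921, (7)²=49, (-73)²=5329, (92)²=8464, (-22)²=484
= [4624, 289, 225, 729, 7921, 49, 5329, 8464, 484]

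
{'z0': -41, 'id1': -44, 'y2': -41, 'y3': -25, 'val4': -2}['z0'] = -41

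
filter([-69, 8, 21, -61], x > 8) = [21]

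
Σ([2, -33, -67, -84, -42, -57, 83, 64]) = 2 + (-33) + (-67) + (-84) + (-42) + (-57) + 83 + 64
= -134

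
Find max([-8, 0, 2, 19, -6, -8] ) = 19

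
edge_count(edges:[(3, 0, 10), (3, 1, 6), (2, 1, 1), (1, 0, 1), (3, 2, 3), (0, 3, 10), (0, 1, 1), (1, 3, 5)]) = 8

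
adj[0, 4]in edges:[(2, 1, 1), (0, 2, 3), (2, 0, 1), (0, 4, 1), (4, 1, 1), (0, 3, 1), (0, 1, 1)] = 1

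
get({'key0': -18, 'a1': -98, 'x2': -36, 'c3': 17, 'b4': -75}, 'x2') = -36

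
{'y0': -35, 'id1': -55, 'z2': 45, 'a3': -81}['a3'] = -81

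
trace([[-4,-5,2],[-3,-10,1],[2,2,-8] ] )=-22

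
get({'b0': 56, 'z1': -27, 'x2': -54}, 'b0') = 56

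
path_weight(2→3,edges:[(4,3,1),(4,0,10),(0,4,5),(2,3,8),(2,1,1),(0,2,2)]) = 8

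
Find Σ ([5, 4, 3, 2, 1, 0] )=15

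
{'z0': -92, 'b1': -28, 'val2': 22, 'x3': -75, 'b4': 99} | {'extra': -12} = {'z0': -92, 'b1': -28, 'val2': 22, 'x3': -75, 'b4': 99, 'extra': -12}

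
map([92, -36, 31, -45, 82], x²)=(92)²=8464, (-36)²=1296, (31)²=961, (-45)²=2025, (82)²=6724
= [8464, 1296, 961, 2025, 6724]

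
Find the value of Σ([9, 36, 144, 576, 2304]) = 3069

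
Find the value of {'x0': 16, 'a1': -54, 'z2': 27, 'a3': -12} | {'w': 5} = {'x0': 16, 'a1': -54, 'z2': 27, 'a3': -12, 'w': 5}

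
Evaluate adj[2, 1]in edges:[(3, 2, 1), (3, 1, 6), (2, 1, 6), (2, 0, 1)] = 6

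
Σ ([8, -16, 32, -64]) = 8 + -16 + 32 + -64
= -40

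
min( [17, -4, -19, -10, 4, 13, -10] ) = -19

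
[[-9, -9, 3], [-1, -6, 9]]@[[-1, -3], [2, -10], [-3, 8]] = [[-18, 141], [-38, 135]]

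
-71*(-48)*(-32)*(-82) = 8942592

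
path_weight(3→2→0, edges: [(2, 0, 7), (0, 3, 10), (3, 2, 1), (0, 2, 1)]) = 8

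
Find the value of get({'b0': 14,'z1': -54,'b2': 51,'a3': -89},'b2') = 51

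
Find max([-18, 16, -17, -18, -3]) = 16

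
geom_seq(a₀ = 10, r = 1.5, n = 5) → [10.0, 15.0, 22.5, 33.75, 50.625]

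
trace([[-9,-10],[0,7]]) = -2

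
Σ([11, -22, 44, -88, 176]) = 121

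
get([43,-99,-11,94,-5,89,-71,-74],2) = -11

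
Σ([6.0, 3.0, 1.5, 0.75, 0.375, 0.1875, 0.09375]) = 6.0 + 3.0 + 1.5 + 0.75 + 0.375 + 0.1875 + 0.09375
= 11.90625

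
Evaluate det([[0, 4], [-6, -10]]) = (0)*(-10) - (4)*(-6)
= 24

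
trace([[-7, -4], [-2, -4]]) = -11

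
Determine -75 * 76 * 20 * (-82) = 9348000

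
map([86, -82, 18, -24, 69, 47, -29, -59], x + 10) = 86+10=96, -82+10=-72, 18+10=28, -24+10=-14, 69+10=79, 47+10=57, -29+10=-19, -59+10=-49
= [96, -72, 28, -14, 79, 57, -19, -49]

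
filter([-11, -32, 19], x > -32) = keep x where x > -32: -11✓, -32✗, 19✓
= [-11, 19]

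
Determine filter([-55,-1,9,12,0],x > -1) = [9, 12, 0]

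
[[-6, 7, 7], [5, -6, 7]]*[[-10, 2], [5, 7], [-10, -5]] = C[0][0] = (-6)*(-10) + (7)*(5) + (7)*(-10) = 25
C[0][1] = (-6)*(2) + (7)*(7) + (7)*(-5) = 2
C[1][0] = (5)*(-10) + (-6)*(5) + (7)*(-10) = -150
C[1][1] = (5)*(2) + (-6)*(7) + (7)*(-5) = -67
= [[25, 2], [-150, -67]]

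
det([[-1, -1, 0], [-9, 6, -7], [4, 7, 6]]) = -111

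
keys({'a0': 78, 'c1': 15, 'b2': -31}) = ['a0', 'c1', 'b2']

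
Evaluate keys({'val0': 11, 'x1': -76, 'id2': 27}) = ['val0', 'x1', 'id2']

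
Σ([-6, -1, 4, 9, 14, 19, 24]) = (-6) + (-1) + 4 + 9 + 14 + 19 + 24
= 63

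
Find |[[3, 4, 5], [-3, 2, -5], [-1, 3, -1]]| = (1)*(3)*det([[2, -5], [3, -1]]) + (-1)*(4)*det([[-3, -5], [-1, -1]]) + (1)*(5)*det([[-3, 2], [-1, 3]])
= 39 + 8 + -35
= 12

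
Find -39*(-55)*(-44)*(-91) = 8588580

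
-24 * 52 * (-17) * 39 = 827424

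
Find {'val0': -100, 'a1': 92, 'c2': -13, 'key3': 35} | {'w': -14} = {'val0': -100, 'a1': 92, 'c2': -13, 'key3': 35, 'w': -14}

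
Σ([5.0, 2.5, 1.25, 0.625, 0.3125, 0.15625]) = 5.0 + 2.5 + 1.25 + 0.625 + 0.3125 + 0.15625
= 9.84375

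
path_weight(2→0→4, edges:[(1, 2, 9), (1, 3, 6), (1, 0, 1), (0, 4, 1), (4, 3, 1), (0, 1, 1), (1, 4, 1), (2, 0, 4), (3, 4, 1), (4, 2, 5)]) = w(2→0)=4 + w(0→4)=1
= 5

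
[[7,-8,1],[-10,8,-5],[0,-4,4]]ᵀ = [[7, -10, 0], [-8, 8, -4], [1, -5, 4]]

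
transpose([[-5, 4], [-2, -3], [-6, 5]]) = [[-5, -2, -6], [4, -3, 5]]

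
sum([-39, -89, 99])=-29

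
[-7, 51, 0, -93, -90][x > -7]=keep x where x > -7: -7✗, 51✓, 0✓, -93✗, -90✗
= [51, 0]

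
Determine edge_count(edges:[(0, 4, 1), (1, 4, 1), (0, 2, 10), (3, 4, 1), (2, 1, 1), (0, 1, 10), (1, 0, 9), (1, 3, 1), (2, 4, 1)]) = 9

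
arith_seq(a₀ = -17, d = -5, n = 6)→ [-17, -22, -27, -32, -37, -42]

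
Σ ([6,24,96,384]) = 6 + 24 + 96 + 384
= 510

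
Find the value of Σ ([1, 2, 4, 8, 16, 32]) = 1 + 2 + 4 + 8 + 16 + 32
= 63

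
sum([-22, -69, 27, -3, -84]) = -151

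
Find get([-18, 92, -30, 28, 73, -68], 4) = 73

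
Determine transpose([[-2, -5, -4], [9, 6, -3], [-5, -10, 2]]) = [[-2, 9, -5], [-5, 6, -10], [-4, -3, 2]]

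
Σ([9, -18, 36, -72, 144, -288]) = -189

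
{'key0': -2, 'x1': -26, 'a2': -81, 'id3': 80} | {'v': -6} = {'key0': -2, 'x1': -26, 'a2': -81, 'id3': 80, 'v': -6}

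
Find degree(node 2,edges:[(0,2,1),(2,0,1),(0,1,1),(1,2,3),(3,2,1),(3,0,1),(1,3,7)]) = 4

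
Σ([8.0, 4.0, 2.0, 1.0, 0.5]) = 15.5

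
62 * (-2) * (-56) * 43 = 298592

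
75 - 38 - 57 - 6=-26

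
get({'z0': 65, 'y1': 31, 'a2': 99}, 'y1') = 31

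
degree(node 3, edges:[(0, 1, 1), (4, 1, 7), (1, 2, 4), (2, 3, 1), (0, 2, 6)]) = 1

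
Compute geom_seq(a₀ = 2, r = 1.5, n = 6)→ [2.0, 3.0, 4.5, 6.75, 10.125, 15.1875]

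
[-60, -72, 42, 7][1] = -72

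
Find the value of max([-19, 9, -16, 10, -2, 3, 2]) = 10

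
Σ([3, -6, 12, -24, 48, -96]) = 3 + -6 + 12 + -24 + 48 + -96
= -63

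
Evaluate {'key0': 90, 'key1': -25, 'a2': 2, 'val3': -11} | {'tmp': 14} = {'key0': 90, 'key1': -25, 'a2': 2, 'val3': -11, 'tmp': 14}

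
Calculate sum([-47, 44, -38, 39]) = -2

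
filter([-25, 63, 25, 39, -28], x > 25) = keep x where x > 25: -25✗, 63✓, 25✗, 39✓, -28✗
= [63, 39]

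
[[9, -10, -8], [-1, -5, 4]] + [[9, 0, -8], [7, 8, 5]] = [[18, -10, -16], [6, 3, 9]]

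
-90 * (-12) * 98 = 105840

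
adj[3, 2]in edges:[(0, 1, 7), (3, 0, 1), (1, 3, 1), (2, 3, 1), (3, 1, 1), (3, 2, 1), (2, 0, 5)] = 1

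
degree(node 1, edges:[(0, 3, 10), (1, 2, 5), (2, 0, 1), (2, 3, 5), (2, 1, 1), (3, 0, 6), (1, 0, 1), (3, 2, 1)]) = 3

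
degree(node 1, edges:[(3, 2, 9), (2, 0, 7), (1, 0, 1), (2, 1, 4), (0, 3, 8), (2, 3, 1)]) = incident: (1,0), (2,1)
= 2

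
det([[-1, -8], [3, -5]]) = 29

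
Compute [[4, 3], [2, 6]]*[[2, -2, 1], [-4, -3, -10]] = [[-4, -17, -26], [-20, -22, -58]]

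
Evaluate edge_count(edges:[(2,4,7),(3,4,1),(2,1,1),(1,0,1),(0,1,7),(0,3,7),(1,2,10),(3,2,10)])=8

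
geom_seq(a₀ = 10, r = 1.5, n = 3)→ a_0 = 10*1.5^0 = 10.0
a_1 = 10*1.5^1 = 15.0
a_2 = 10*1.5^2 = 22.5
= [10.0, 15.0, 22.5]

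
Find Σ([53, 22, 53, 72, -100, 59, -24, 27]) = 162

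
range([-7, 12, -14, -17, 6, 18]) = 35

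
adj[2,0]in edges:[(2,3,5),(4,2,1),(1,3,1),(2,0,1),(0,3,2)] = 1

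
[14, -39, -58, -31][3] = -31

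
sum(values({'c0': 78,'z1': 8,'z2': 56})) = 78 + 8 + 56
= 142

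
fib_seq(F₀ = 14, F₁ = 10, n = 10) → [14, 10, 24, 34, 58, 92, 150, 242, 392, 634]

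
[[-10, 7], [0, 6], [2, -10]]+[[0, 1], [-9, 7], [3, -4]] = [[-10, 8], [-9, 13], [5, -14]]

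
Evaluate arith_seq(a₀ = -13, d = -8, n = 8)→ a_0 = -13 + 0*-8 = -13
a_1 = -13 + 1*-8 = -21
a_2 = -13 + 2*-8 = -29
...
= [-13, -21, -29, -37, -45, -53, -61, -69]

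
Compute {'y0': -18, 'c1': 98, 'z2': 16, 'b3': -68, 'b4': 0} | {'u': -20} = {'y0': -18, 'c1': 98, 'z2': 16, 'b3': -68, 'b4': 0, 'u': -20}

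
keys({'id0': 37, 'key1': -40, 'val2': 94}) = ['id0', 'key1', 'val2']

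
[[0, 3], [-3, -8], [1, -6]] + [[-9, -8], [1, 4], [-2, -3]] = [[-9, -5], [-2, -4], [-1, -9]]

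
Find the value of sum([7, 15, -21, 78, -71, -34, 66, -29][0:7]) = 40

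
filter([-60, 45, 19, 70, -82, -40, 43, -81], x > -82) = [-60, 45, 19, 70, -40, 43, -81]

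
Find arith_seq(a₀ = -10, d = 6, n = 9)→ a_0 = -10 + 0*6 = -10
a_1 = -10 + 1*6 = -4
a_2 = -10 + 2*6 = 2
...
= [-10, -4, 2, 8, 14, 20, 26, 32, 38]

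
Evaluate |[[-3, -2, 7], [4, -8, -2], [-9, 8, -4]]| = -492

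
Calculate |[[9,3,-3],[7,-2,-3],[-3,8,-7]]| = 366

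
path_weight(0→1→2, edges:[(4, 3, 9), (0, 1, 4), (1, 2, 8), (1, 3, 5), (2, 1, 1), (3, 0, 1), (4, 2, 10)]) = w(0→1)=4 + w(1→2)=8
= 12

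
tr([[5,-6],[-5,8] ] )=13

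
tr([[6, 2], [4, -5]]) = 1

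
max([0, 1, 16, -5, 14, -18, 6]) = 16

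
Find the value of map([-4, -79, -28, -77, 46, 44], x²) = [16, 6241, 784, 5929, 2116, 1936]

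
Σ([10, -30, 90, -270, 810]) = 10 + -30 + 90 + -270 + 810
= 610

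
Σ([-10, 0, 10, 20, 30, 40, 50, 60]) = 200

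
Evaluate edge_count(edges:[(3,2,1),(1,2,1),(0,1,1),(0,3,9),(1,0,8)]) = 5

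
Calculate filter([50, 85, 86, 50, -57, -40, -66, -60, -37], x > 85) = keep x where x > 85: 50✗, 85✗, 86✓, 50✗, -57✗, -40✗, -66✗, -60✗, -37✗
= [86]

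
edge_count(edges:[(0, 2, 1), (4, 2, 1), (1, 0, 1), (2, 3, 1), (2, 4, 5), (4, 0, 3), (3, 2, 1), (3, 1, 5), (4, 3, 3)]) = 9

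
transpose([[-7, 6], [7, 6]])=[[-7, 7], [6, 6]]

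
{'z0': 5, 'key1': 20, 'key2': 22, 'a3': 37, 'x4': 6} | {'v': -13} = {'z0': 5, 'key1': 20, 'key2': 22, 'a3': 37, 'x4': 6, 'v': -13}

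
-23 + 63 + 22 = 62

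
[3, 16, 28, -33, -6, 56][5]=56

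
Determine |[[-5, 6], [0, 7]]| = -35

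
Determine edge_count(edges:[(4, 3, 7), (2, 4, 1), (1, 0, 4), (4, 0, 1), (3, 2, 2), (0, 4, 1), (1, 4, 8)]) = 7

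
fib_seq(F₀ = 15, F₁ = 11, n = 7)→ [15, 11, 26, 37, 63, 100, 163]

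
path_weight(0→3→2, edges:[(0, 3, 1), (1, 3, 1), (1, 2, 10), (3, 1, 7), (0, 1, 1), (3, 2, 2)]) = w(0→3)=1 + w(3→2)=2
= 3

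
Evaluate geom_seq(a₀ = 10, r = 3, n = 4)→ a_0 = 10*3^0 = 10
a_1 = 10*3^1 = 30
a_2 = 10*3^2 = 90
...
= [10, 30, 90, 270]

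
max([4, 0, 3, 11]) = 11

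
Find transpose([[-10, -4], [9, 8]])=[[-10, 9], [-4, 8]]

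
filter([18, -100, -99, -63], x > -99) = [18, -63]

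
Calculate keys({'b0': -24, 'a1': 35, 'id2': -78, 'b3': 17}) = ['b0', 'a1', 'id2', 'b3']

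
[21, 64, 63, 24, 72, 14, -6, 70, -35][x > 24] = [64, 63, 72, 70]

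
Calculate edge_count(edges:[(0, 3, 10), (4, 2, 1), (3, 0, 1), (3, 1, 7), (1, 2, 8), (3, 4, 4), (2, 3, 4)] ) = 7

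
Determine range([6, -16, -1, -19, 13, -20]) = 33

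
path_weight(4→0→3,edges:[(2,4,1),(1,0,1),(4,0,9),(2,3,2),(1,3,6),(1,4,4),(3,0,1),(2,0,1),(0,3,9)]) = 18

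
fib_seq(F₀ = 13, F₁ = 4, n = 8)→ F_2 = F_1 + F_0 = 17
F_3 = F_2 + F_1 = 21
F_4 = F_3 + F_2 = 38
...
= [13, 4, 17, 21, 38, 59, 97, 156]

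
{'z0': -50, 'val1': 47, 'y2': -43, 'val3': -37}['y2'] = -43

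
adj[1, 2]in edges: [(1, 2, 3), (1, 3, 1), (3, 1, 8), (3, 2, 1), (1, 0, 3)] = 3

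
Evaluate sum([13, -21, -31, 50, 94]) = 13 + (-21) + (-31) + 50 + 94
= 105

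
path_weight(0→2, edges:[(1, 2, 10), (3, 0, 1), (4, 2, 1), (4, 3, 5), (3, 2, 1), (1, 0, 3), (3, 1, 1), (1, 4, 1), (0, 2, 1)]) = w(0→2)=1
= 1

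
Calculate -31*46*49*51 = -3563574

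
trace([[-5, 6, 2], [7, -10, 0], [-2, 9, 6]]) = -9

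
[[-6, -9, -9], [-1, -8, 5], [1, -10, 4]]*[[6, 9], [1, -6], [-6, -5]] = [[9, 45], [-44, 14], [-28, 49]]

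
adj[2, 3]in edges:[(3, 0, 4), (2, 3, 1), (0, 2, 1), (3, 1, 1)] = 1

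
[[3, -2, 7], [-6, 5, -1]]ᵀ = [[3, -6], [-2, 5], [7, -1]]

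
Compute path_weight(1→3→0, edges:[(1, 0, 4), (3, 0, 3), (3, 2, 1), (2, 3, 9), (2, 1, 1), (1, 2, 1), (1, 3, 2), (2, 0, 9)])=5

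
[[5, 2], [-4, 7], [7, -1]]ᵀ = [[5, -4, 7], [2, 7, -1]]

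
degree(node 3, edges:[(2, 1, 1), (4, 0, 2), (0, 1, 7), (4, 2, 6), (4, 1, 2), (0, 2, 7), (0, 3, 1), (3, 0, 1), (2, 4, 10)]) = 2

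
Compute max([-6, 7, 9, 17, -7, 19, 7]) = 19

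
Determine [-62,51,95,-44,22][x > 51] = keep x where x > 51: -62✗, 51✗, 95✓, -44✗, 22✗
= [95]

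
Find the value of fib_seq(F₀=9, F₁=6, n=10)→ [9, 6, 15, 21, 36, 57, 93, 150, 243, 393]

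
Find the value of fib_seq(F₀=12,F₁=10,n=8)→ F_2 = F_1 + F_0 = 22
F_3 = F_2 + F_1 = 32
F_4 = F_3 + F_2 = 54
...
= [12, 10, 22, 32, 54, 86, 140, 226]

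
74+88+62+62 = 286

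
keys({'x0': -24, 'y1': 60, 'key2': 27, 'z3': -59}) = ['x0', 'y1', 'key2', 'z3']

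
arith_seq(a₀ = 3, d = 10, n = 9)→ a_0 = 3 + 0*10 = 3
a_1 = 3 + 1*10 = 13
a_2 = 3 + 2*10 = 23
...
= [3, 13, 23, 33, 43, 53, 63, 73, 83]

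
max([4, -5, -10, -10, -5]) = 4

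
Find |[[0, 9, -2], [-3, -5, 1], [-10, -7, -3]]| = -113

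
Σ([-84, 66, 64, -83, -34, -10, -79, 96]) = -64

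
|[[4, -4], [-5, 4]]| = (4)*(4) - (-4)*(-5)
= -4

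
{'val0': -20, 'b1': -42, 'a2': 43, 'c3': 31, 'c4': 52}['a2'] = 43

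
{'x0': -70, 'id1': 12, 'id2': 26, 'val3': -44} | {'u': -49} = {'x0': -70, 'id1': 12, 'id2': 26, 'val3': -44, 'u': -49}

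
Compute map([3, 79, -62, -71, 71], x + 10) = 3+10=13, 79+10=89, -62+10=-52, -71+10=-61, 71+10=81
= [13, 89, -52, -61, 81]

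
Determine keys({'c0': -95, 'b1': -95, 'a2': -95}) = ['c0', 'b1', 'a2']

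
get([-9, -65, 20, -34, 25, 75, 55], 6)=55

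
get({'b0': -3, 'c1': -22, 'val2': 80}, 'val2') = 80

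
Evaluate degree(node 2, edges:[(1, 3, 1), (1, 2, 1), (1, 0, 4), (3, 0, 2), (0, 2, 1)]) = 2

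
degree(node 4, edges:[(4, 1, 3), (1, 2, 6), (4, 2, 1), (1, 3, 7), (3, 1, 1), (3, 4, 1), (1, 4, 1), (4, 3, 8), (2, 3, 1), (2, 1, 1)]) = incident: (4,1), (4,2), (3,4), (1,4), (4,3)
= 5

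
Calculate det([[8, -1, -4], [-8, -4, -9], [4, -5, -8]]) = (1)*(8)*det([[-4, -9], [-5, -8]]) + (-1)*(-1)*det([[-8, -9], [4, -8]]) + (1)*(-4)*det([[-8, -4], [4, -5]])
= -104 + 100 + -224
= -228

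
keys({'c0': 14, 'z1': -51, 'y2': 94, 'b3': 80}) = ['c0', 'z1', 'y2', 'b3']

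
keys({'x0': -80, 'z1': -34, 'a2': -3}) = ['x0', 'z1', 'a2']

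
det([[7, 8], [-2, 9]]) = 79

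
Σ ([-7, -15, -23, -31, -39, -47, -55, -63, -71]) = (-7) + (-15) + (-23) + (-31) + (-39) + (-47) + (-55) + (-63) + (-71)
= -351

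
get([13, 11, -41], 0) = 13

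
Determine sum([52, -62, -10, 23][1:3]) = slice → [-62, -10]
(-62) + (-10)
= -72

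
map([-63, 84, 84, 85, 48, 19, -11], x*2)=[-126, 168, 168, 170, 96, 38, -22]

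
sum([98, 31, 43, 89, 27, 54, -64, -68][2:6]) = 213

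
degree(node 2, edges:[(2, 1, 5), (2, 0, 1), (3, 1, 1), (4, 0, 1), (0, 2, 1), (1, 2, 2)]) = 4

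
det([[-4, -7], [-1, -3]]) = 5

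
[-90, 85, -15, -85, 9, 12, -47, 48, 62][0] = -90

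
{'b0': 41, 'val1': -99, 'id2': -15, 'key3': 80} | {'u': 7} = {'b0': 41, 'val1': -99, 'id2': -15, 'key3': 80, 'u': 7}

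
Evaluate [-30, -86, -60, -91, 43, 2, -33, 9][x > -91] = keep x where x > -91: -30✓, -86✓, -60✓, -91✗, 43✓, 2✓, -33✓, 9✓
= [-30, -86, -60, 43, 2, -33, 9]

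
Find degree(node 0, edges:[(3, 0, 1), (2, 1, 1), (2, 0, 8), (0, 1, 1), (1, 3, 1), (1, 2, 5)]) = 3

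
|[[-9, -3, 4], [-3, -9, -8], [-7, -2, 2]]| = (1)*(-9)*det([[-9, -8], [-2, 2]]) + (-1)*(-3)*det([[-3, -8], [-7, 2]]) + (1)*(4)*det([[-3, -9], [-7, -2]])
= 306 + -186 + -228
= -108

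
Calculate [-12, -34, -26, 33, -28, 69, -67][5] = 69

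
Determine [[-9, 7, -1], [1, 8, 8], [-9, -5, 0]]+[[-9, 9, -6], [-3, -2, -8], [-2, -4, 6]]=[[-18, 16, -7], [-2, 6, 0], [-11, -9, 6]]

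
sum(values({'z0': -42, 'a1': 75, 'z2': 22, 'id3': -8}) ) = 47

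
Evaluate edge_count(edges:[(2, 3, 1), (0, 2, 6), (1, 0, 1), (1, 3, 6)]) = 4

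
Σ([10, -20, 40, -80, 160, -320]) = -210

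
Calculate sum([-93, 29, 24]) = -40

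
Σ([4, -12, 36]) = 28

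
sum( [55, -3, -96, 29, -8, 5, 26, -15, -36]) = 55 + (-3) + (-96) + 29 + (-8) + 5 + 26 + (-15) + (-36)
= -43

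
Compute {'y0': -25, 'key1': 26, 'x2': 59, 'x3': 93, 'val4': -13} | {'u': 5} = {'y0': -25, 'key1': 26, 'x2': 59, 'x3': 93, 'val4': -13, 'u': 5}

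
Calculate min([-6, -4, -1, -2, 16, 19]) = -6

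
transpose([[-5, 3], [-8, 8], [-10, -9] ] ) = [[-5, -8, -10], [3, 8, -9]]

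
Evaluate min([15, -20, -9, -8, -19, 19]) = -20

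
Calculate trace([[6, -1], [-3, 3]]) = 9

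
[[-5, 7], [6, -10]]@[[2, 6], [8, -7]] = C[0][0] = (-5)*(2) + (7)*(8) = 46
C[0][1] = (-5)*(6) + (7)*(-7) = -79
C[1][0] = (6)*(2) + (-10)*(8) = -68
C[1][1] = (6)*(6) + (-10)*(-7) = 106
= [[46, -79], [-68, 106]]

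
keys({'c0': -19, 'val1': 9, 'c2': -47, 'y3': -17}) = ['c0', 'val1', 'c2', 'y3']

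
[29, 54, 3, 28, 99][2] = 3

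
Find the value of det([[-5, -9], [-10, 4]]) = (-5)*(4) - (-9)*(-10)
= -110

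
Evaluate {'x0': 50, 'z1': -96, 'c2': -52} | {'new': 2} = {'x0': 50, 'z1': -96, 'c2': -52, 'new': 2}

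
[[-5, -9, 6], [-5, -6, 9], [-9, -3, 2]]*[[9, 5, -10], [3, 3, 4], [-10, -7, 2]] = [[-132, -94, 26], [-153, -106, 44], [-110, -68, 82]]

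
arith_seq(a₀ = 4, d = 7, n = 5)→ [4, 11, 18, 25, 32]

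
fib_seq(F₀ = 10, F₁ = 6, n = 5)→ F_2 = F_1 + F_0 = 16
F_3 = F_2 + F_1 = 22
F_4 = F_3 + F_2 = 38
= [10, 6, 16, 22, 38]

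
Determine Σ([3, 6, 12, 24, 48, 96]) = 3 + 6 + 12 + 24 + 48 + 96
= 189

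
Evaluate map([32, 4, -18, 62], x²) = [1024, 16, 324, 3844]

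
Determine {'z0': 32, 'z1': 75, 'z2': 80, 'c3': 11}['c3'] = 11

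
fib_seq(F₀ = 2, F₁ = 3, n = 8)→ F_2 = F_1 + F_0 = 5
F_3 = F_2 + F_1 = 8
F_4 = F_3 + F_2 = 13
...
= [2, 3, 5, 8, 13, 21, 34, 55]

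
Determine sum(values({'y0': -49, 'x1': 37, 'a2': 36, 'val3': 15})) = (-49) + 37 + 36 + 15
= 39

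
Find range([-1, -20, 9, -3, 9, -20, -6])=29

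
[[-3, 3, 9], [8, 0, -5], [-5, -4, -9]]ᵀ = [[-3, 8, -5], [3, 0, -4], [9, -5, -9]]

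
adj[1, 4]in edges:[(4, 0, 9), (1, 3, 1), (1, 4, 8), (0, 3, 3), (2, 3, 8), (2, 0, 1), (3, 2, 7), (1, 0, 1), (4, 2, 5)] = 8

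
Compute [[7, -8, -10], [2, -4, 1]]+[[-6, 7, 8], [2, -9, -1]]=[[1, -1, -2], [4, -13, 0]]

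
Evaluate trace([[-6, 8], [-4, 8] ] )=2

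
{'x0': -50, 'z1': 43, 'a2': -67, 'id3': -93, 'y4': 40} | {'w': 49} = {'x0': -50, 'z1': 43, 'a2': -67, 'id3': -93, 'y4': 40, 'w': 49}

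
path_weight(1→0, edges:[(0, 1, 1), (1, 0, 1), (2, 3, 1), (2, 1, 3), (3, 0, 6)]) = w(1→0)=1
= 1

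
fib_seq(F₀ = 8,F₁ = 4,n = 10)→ [8, 4, 12, 16, 28, 44, 72, 116, 188, 304]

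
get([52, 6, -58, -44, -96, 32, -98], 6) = -98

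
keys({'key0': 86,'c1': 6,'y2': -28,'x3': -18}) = ['key0', 'c1', 'y2', 'x3']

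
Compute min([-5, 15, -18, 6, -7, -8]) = -18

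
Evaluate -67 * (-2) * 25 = 3350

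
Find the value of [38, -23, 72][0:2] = [38, -23]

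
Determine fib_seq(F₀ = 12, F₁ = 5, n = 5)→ F_2 = F_1 + F_0 = 17
F_3 = F_2 + F_1 = 22
F_4 = F_3 + F_2 = 39
= [12, 5, 17, 22, 39]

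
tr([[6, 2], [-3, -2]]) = diagonal: 6 + (-2)
= 4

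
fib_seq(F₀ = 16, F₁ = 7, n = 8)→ [16, 7, 23, 30, 53, 83, 136, 219]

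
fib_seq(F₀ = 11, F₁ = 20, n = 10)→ [11, 20, 31, 51, 82, 133, 215, 348, 563, 911]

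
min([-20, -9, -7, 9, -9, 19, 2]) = -20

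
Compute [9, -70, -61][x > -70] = keep x where x > -70: 9✓, -70✗, -61✓
= [9, -61]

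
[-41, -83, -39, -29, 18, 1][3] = -29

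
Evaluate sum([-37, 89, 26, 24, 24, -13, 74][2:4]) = 50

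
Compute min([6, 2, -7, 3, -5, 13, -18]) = -18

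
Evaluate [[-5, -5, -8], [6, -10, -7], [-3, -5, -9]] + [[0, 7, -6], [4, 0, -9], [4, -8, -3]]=[[-5, 2, -14], [10, -10, -16], [1, -13, -12]]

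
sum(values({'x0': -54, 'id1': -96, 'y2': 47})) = -103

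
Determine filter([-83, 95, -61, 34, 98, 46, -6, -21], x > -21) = [95, 34, 98, 46, -6]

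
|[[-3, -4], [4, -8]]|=(-3)*(-8) - (-4)*(4)
= 40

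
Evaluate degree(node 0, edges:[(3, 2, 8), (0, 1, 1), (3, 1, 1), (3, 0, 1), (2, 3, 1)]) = incident: (0,1), (3,0)
= 2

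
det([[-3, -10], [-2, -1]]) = (-3)*(-1) - (-10)*(-2)
= -17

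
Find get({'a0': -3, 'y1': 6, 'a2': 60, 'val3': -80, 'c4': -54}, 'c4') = -54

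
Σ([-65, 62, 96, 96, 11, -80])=(-65) + 62 + 96 + 96 + 11 + (-80)
= 120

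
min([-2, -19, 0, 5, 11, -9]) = -19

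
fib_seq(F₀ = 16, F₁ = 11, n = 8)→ [16, 11, 27, 38, 65, 103, 168, 271]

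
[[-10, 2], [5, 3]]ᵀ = [[-10, 5], [2, 3]]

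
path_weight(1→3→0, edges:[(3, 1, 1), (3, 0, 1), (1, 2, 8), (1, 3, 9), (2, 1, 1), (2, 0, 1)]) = 10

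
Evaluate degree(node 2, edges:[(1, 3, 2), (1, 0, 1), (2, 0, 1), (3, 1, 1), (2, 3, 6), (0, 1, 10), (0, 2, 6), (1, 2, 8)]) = incident: (2,0), (2,3), (0,2), (1,2)
= 4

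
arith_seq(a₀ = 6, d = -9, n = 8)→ [6, -3, -12, -21, -30, -39, -48, -57]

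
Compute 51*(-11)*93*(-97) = 5060781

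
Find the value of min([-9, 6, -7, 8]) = -9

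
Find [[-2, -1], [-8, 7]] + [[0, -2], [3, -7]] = [[-2, -3], [-5, 0]]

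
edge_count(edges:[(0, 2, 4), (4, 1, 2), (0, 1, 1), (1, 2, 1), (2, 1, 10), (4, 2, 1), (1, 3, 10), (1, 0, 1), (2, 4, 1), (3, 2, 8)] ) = 10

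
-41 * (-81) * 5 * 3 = 49815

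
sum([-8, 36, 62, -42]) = 48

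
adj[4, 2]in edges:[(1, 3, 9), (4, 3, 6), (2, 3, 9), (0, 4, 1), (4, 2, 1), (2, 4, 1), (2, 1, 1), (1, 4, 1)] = 1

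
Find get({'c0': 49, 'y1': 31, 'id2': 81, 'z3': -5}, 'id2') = 81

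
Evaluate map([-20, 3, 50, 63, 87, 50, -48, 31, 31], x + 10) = [-10, 13, 60, 73, 97, 60, -38, 41, 41]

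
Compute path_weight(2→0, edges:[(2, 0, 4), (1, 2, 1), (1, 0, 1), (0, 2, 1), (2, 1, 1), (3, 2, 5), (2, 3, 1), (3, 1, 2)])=4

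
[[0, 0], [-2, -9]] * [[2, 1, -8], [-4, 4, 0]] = C[0][0] = (0)*(2) + (0)*(-4) = 0
C[0][1] = (0)*(1) + (0)*(4) = 0
C[0][2] = (0)*(-8) + (0)*(0) = 0
C[1][0] = (-2)*(2) + (-9)*(-4) = 32
C[1][1] = (-2)*(1) + (-9)*(4) = -38
C[1][2] = (-2)*(-8) + (-9)*(0) = 16
= [[0, 0, 0], [32, -38, 16]]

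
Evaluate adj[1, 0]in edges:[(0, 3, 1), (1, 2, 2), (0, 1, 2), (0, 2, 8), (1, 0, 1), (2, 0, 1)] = 1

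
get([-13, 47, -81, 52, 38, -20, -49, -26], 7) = -26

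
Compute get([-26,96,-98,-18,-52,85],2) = -98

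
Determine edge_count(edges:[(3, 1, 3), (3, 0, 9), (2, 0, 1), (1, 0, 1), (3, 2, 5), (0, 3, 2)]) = 6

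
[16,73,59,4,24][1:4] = [73, 59, 4]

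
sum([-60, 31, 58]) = (-60) + 31 + 58
= 29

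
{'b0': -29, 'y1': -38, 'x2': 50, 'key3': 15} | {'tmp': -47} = {'b0': -29, 'y1': -38, 'x2': 50, 'key3': 15, 'tmp': -47}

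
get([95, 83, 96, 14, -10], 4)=-10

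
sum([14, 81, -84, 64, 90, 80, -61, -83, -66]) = 14 + 81 + (-84) + 64 + 90 + 80 + (-61) + (-83) + (-66)
= 35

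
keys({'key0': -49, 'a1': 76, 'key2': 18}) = ['key0', 'a1', 'key2']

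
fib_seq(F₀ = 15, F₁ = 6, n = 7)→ F_2 = F_1 + F_0 = 21
F_3 = F_2 + F_1 = 27
F_4 = F_3 + F_2 = 48
...
= [15, 6, 21, 27, 48, 75, 123]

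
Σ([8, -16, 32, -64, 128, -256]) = -168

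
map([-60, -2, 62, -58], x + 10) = [-50, 8, 72, -48]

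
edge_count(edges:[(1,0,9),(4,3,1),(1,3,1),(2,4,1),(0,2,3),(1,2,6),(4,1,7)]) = 7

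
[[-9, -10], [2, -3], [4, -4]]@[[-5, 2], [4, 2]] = C[0][0] = (-9)*(-5) + (-10)*(4) = 5
C[0][1] = (-9)*(2) + (-10)*(2) = -38
C[1][0] = (2)*(-5) + (-3)*(4) = -22
C[1][1] = (2)*(2) + (-3)*(2) = -2
C[2][0] = (4)*(-5) + (-4)*(4) = -36
C[2][1] = (4)*(2) + (-4)*(2) = 0
= [[5, -38], [-22, -2], [-36, 0]]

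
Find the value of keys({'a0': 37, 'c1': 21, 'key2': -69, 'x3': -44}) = ['a0', 'c1', 'key2', 'x3']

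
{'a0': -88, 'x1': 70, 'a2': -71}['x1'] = 70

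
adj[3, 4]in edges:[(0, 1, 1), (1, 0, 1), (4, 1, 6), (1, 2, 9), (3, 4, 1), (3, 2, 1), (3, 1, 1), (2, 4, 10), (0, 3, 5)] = 1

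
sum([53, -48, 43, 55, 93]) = 53 + (-48) + 43 + 55 + 93
= 196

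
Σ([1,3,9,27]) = 40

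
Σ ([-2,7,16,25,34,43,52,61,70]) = (-2) + 7 + 16 + 25 + 34 + 43 + 52 + 61 + 70
= 306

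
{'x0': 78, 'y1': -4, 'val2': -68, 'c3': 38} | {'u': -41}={'x0': 78, 'y1': -4, 'val2': -68, 'c3': 38, 'u': -41}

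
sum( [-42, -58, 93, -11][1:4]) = 24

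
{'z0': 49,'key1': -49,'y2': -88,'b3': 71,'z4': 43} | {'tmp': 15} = {'z0': 49, 'key1': -49, 'y2': -88, 'b3': 71, 'z4': 43, 'tmp': 15}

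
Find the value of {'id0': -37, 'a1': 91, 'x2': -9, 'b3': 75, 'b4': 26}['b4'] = 26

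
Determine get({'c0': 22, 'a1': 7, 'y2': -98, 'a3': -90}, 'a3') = -90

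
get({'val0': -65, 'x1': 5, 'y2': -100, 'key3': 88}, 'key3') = 88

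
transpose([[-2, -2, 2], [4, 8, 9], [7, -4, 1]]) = [[-2, 4, 7], [-2, 8, -4], [2, 9, 1]]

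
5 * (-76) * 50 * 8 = -152000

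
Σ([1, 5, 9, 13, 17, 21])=66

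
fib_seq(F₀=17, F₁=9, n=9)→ [17, 9, 26, 35, 61, 96, 157, 253, 410]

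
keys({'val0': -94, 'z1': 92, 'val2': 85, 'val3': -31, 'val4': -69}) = ['val0', 'z1', 'val2', 'val3', 'val4']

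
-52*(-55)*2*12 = 68640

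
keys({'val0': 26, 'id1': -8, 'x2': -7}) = ['val0', 'id1', 'x2']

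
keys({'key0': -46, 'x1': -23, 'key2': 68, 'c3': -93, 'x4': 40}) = ['key0', 'x1', 'key2', 'c3', 'x4']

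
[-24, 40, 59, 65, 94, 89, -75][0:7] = [-24, 40, 59, 65, 94, 89, -75]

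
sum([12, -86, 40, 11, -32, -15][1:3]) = slice → [-86, 40]
(-86) + 40
= -46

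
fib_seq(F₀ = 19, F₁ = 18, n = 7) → [19, 18, 37, 55, 92, 147, 239]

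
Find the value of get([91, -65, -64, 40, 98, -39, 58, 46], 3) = 40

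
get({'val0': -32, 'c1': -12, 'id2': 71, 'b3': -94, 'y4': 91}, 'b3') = -94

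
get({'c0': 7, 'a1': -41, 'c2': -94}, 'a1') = -41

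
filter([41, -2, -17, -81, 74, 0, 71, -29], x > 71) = keep x where x > 71: 41✗, -2✗, -17✗, -81✗, 74✓, 0✗, 71✗, -29✗
= [74]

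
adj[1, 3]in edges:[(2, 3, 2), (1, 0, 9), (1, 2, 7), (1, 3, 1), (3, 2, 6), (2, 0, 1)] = 1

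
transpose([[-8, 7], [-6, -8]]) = [[-8, -6], [7, -8]]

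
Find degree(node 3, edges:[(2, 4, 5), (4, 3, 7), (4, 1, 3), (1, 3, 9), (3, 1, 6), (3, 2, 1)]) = 4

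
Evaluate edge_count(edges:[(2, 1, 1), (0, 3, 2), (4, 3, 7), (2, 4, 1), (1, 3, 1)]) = 5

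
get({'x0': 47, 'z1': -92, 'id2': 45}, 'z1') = -92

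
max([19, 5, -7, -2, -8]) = 19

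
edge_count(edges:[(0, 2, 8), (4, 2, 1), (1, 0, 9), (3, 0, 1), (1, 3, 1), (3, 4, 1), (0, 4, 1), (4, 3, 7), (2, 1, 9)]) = 9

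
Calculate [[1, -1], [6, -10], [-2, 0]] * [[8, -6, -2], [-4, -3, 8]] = [[12, -3, -10], [88, -6, -92], [-16, 12, 4]]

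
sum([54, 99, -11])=54 + 99 + (-11)
= 142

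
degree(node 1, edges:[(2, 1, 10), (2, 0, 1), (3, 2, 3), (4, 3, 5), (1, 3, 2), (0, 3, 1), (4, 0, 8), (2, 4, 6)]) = 2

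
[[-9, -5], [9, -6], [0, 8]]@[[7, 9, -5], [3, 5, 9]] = C[0][0] = (-9)*(7) + (-5)*(3) = -78
C[0][1] = (-9)*(9) + (-5)*(5) = -106
C[0][2] = (-9)*(-5) + (-5)*(9) = 0
C[1][0] = (9)*(7) + (-6)*(3) = 45
C[1][1] = (9)*(9) + (-6)*(5) = 51
C[1][2] = (9)*(-5) + (-6)*(9) = -99
... (3 more cells)
= [[-78, -106, 0], [45, 51, -99], [24, 40, 72]]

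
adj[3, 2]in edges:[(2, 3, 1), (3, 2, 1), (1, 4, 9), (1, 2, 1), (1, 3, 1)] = 1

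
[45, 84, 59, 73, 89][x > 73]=keep x where x > 73: 45✗, 84✓, 59✗, 73✗, 89✓
= [84, 89]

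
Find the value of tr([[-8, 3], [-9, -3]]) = diagonal: (-8) + (-3)
= -11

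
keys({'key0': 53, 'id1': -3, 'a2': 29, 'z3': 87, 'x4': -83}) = ['key0', 'id1', 'a2', 'z3', 'x4']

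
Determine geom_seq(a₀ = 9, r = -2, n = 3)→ a_0 = 9*(-2)^0 = 9
a_1 = 9*(-2)^1 = -18
a_2 = 9*(-2)^2 = 36
= [9, -18, 36]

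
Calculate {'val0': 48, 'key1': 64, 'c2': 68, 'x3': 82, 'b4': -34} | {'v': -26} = {'val0': 48, 'key1': 64, 'c2': 68, 'x3': 82, 'b4': -34, 'v': -26}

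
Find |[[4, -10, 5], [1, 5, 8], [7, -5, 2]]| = (1)*(4)*det([[5, 8], [-5, 2]]) + (-1)*(-10)*det([[1, 8], [7, 2]]) + (1)*(5)*det([[1, 5], [7, -5]])
= 200 + -540 + -200
= -540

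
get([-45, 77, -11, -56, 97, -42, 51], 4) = 97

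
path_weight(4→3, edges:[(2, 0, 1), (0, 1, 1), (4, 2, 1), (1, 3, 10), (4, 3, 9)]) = 9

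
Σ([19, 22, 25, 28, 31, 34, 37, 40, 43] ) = 19 + 22 + 25 + 28 + 31 + 34 + 37 + 40 + 43
= 279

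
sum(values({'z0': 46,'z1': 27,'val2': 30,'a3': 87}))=190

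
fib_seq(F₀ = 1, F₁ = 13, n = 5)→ F_2 = F_1 + F_0 = 14
F_3 = F_2 + F_1 = 27
F_4 = F_3 + F_2 = 41
= [1, 13, 14, 27, 41]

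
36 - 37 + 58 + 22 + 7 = 86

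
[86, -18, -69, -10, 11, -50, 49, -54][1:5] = [-18, -69, -10, 11]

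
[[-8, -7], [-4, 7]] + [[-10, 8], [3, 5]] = [[-18, 1], [-1, 12]]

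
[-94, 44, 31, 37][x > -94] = [44, 31, 37]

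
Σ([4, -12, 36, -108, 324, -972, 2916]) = 4 + -12 + 36 + -108 + 324 + -972 + 2916
= 2188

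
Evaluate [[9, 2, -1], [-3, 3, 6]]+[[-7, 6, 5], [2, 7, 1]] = [[2, 8, 4], [-1, 10, 7]]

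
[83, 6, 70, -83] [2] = 70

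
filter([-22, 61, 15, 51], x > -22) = [61, 15, 51]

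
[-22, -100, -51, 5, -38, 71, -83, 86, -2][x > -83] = keep x where x > -83: -22✓, -100✗, -51✓, 5✓, -38✓, 71✓, -83✗, 86✓, -2✓
= [-22, -51, 5, -38, 71, 86, -2]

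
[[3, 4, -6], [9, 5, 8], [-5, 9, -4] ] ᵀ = [[3, 9, -5], [4, 5, 9], [-6, 8, -4]]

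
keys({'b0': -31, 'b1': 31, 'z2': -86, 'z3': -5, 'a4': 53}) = ['b0', 'b1', 'z2', 'z3', 'a4']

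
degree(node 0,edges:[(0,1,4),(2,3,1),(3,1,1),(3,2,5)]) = incident: (0,1)
= 1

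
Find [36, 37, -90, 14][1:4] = [37, -90, 14]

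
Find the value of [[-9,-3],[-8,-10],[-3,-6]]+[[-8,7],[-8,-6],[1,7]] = [[-17, 4], [-16, -16], [-2, 1]]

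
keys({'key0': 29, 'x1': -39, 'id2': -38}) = ['key0', 'x1', 'id2']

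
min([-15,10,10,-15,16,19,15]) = -15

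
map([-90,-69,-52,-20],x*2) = [-180, -138, -104, -40]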